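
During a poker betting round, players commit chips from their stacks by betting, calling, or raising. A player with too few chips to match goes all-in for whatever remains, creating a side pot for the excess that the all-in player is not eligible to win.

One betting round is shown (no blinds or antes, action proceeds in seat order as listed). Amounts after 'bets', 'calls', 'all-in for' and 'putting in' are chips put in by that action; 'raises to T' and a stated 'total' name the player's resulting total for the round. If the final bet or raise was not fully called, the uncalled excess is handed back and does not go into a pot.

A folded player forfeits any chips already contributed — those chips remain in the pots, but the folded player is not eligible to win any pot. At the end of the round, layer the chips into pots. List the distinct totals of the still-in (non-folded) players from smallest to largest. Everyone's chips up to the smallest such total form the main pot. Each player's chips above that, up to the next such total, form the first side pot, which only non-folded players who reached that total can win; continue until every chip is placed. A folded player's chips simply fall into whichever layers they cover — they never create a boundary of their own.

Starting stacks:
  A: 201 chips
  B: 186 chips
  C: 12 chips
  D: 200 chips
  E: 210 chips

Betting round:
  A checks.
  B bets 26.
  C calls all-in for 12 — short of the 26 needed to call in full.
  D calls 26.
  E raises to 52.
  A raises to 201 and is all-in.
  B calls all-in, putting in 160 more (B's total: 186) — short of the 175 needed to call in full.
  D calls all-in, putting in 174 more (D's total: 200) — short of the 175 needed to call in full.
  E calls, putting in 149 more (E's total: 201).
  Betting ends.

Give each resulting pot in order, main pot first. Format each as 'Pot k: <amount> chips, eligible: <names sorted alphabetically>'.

Pot 1: 60 chips, eligible: A, B, C, D, E
Pot 2: 696 chips, eligible: A, B, D, E
Pot 3: 42 chips, eligible: A, D, E
Pot 4: 2 chips, eligible: A, E

Derivation:
Contributions: A=201, B=186, C=12, D=200, E=201
Pot levels (distinct totals of non-folded players): 12, 186, 200, 201
Layer 1-12: 12 each from A, B, C, D, E = 12*5 = 60 chips; eligible A, B, C, D, E
Layer 13-186: 174 each from A, B, D, E = 174*4 = 696 chips; eligible A, B, D, E
Layer 187-200: 14 each from A, D, E = 14*3 = 42 chips; eligible A, D, E
Layer 201-201: 1 each from A, E = 1*2 = 2 chips; eligible A, E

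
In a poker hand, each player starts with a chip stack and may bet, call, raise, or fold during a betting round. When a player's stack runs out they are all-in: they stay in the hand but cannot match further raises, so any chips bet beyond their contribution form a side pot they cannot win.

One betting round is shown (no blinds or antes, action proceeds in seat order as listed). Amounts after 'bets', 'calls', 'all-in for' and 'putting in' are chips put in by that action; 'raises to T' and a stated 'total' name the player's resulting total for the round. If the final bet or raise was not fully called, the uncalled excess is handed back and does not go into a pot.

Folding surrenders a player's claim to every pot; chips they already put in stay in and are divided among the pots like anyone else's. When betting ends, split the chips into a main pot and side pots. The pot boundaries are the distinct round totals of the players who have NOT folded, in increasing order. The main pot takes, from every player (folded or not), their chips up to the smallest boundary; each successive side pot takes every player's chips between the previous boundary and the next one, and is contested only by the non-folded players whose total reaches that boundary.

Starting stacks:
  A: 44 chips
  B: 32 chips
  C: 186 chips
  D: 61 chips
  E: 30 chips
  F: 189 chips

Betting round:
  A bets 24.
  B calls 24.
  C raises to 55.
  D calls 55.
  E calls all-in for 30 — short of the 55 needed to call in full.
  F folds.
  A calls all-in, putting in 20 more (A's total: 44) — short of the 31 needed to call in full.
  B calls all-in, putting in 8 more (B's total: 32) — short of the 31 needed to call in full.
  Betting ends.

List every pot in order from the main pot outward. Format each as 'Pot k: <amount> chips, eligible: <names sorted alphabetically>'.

Pot 1: 150 chips, eligible: A, B, C, D, E
Pot 2: 8 chips, eligible: A, B, C, D
Pot 3: 36 chips, eligible: A, C, D
Pot 4: 22 chips, eligible: C, D

Derivation:
Contributions: A=44, B=32, C=55, D=55, E=30
Folded: F
Pot levels (distinct totals of non-folded players): 30, 32, 44, 55
Layer 1-30: 30 each from A, B, C, D, E = 30*5 = 150 chips; eligible A, B, C, D, E
Layer 31-32: 2 each from A, B, C, D = 2*4 = 8 chips; eligible A, B, C, D
Layer 33-44: 12 each from A, C, D = 12*3 = 36 chips; eligible A, C, D
Layer 45-55: 11 each from C, D = 11*2 = 22 chips; eligible C, D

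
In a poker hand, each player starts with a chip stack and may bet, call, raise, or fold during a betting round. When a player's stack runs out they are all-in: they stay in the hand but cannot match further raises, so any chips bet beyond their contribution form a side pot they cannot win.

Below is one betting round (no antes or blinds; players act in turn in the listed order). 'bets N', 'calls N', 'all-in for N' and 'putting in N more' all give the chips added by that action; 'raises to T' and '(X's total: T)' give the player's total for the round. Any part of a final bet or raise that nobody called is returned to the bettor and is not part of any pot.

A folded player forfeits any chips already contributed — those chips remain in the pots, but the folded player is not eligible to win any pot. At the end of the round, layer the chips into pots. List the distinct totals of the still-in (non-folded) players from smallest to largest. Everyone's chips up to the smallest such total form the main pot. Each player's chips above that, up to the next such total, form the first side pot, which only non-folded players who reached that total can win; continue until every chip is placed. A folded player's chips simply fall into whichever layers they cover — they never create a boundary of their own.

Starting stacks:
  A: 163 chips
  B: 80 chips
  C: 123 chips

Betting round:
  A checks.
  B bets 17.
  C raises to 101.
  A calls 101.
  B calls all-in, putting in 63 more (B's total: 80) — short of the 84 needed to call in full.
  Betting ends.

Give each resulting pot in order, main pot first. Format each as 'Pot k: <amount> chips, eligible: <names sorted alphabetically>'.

Contributions: A=101, B=80, C=101
Pot levels (distinct totals of non-folded players): 80, 101
Layer 1-80: 80 each from A, B, C = 80*3 = 240 chips; eligible A, B, C
Layer 81-101: 21 each from A, C = 21*2 = 42 chips; eligible A, C

Pot 1: 240 chips, eligible: A, B, C
Pot 2: 42 chips, eligible: A, C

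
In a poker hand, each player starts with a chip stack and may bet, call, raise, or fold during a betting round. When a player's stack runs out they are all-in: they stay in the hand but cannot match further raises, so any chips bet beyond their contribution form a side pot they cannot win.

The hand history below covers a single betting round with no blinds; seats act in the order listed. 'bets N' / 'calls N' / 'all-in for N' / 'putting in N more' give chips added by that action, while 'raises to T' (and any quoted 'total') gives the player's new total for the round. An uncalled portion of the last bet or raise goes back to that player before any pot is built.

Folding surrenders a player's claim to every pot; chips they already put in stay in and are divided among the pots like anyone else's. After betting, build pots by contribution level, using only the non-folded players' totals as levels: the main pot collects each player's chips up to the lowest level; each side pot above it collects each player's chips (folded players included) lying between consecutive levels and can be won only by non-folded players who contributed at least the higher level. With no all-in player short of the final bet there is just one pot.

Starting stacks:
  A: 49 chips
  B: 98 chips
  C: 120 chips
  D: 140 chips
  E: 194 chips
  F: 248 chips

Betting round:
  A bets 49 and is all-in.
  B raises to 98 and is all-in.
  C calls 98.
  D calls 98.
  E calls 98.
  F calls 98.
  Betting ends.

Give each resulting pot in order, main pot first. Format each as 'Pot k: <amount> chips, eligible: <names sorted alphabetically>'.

Contributions: A=49, B=98, C=98, D=98, E=98, F=98
Pot levels (distinct totals of non-folded players): 49, 98
Layer 1-49: 49 each from A, B, C, D, E, F = 49*6 = 294 chips; eligible A, B, C, D, E, F
Layer 50-98: 49 each from B, C, D, E, F = 49*5 = 245 chips; eligible B, C, D, E, F

Pot 1: 294 chips, eligible: A, B, C, D, E, F
Pot 2: 245 chips, eligible: B, C, D, E, F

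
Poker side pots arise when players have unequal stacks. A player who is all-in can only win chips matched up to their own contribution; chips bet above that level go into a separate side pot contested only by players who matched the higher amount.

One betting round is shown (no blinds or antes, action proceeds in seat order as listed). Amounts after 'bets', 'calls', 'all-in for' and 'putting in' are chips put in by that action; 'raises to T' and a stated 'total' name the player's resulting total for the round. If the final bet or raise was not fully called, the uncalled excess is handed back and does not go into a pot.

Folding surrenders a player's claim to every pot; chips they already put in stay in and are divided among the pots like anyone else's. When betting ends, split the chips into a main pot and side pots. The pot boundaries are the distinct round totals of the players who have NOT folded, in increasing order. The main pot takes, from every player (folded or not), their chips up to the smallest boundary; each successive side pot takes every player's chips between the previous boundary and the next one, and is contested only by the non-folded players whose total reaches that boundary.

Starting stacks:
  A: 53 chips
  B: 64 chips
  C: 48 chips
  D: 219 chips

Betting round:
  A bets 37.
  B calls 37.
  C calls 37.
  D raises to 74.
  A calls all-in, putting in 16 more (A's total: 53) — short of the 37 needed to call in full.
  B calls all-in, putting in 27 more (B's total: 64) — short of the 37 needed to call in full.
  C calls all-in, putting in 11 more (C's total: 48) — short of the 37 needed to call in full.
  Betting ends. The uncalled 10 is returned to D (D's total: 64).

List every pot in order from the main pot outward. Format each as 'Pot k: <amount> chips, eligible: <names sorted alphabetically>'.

Contributions (after 10 returned to D): A=53, B=64, C=48, D=64
Pot levels (distinct totals of non-folded players): 48, 53, 64
Layer 1-48: 48 each from A, B, C, D = 48*4 = 192 chips; eligible A, B, C, D
Layer 49-53: 5 each from A, B, D = 5*3 = 15 chips; eligible A, B, D
Layer 54-64: 11 each from B, D = 11*2 = 22 chips; eligible B, D

Pot 1: 192 chips, eligible: A, B, C, D
Pot 2: 15 chips, eligible: A, B, D
Pot 3: 22 chips, eligible: B, D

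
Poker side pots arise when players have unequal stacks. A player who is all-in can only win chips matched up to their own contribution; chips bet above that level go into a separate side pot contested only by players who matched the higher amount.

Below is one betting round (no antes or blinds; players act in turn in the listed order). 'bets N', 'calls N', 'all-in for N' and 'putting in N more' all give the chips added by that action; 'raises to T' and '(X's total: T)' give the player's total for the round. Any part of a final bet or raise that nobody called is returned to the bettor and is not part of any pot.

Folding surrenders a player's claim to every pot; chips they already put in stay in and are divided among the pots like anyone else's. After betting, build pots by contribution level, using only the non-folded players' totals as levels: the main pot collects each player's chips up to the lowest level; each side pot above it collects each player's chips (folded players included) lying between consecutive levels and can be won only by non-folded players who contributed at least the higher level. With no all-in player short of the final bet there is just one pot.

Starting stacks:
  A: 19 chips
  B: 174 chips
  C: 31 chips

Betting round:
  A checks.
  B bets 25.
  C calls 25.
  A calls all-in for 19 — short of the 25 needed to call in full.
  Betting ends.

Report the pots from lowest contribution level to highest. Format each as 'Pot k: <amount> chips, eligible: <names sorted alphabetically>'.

Pot 1: 57 chips, eligible: A, B, C
Pot 2: 12 chips, eligible: B, C

Derivation:
Contributions: A=19, B=25, C=25
Pot levels (distinct totals of non-folded players): 19, 25
Layer 1-19: 19 each from A, B, C = 19*3 = 57 chips; eligible A, B, C
Layer 20-25: 6 each from B, C = 6*2 = 12 chips; eligible B, C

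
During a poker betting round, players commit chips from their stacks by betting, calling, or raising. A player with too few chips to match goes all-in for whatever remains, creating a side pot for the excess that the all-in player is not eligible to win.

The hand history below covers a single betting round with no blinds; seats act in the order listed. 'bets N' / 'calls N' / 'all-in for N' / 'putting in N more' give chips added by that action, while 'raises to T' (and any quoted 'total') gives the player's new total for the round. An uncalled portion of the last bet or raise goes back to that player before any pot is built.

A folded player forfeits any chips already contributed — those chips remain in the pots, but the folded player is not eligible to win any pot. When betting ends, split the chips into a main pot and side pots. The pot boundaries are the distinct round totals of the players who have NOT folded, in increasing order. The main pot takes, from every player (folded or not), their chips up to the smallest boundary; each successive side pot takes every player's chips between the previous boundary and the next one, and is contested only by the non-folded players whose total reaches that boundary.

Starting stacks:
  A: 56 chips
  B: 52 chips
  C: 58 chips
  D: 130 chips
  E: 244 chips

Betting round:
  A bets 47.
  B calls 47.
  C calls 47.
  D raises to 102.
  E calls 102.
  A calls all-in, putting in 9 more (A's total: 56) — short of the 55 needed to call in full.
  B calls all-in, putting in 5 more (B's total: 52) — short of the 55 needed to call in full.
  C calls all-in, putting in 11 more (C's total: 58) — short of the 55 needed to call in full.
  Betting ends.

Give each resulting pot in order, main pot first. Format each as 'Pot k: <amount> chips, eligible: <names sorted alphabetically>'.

Pot 1: 260 chips, eligible: A, B, C, D, E
Pot 2: 16 chips, eligible: A, C, D, E
Pot 3: 6 chips, eligible: C, D, E
Pot 4: 88 chips, eligible: D, E

Derivation:
Contributions: A=56, B=52, C=58, D=102, E=102
Pot levels (distinct totals of non-folded players): 52, 56, 58, 102
Layer 1-52: 52 each from A, B, C, D, E = 52*5 = 260 chips; eligible A, B, C, D, E
Layer 53-56: 4 each from A, C, D, E = 4*4 = 16 chips; eligible A, C, D, E
Layer 57-58: 2 each from C, D, E = 2*3 = 6 chips; eligible C, D, E
Layer 59-102: 44 each from D, E = 44*2 = 88 chips; eligible D, E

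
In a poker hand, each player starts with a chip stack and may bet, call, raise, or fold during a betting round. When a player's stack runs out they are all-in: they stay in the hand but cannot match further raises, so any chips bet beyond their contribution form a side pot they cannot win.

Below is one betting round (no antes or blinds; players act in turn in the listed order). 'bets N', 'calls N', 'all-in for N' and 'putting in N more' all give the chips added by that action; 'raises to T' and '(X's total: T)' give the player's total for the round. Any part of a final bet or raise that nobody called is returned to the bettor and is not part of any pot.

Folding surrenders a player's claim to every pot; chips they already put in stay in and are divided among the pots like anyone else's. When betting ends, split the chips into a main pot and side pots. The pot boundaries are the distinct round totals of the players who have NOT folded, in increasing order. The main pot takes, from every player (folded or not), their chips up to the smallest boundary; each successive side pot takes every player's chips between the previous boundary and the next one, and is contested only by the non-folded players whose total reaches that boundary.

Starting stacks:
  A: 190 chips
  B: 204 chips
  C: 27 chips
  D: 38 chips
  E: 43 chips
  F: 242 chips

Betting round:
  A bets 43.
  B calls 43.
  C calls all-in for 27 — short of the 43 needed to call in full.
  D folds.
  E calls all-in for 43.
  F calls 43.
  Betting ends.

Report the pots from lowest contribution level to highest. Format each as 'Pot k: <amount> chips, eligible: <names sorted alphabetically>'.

Pot 1: 135 chips, eligible: A, B, C, E, F
Pot 2: 64 chips, eligible: A, B, E, F

Derivation:
Contributions: A=43, B=43, C=27, E=43, F=43
Folded: D
Pot levels (distinct totals of non-folded players): 27, 43
Layer 1-27: 27 each from A, B, C, E, F = 27*5 = 135 chips; eligible A, B, C, E, F
Layer 28-43: 16 each from A, B, E, F = 16*4 = 64 chips; eligible A, B, E, F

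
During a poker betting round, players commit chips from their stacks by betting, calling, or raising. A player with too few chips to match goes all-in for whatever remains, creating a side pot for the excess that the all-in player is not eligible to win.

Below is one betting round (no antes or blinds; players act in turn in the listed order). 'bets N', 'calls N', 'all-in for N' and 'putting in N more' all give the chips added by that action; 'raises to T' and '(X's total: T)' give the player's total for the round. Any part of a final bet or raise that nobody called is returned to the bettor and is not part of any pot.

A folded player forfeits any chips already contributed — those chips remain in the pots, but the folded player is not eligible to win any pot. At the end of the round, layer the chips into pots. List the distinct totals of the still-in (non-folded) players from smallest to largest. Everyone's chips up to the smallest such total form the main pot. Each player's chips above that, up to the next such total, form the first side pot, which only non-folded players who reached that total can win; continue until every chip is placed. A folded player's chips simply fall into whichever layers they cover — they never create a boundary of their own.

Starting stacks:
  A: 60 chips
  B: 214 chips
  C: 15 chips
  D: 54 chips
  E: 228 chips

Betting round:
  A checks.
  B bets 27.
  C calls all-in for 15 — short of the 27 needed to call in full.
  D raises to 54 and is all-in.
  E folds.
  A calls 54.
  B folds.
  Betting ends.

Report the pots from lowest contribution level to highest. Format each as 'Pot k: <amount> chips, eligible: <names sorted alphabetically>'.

Contributions: A=54, B=27, C=15, D=54
Folded: B, E
Pot levels (distinct totals of non-folded players): 15, 54
Layer 1-15: 15 each from A, B, C, D = 15*4 = 60 chips; eligible A, C, D
Layer 16-54: A 39 + B 12 + D 39 = 90 chips; eligible A, D

Pot 1: 60 chips, eligible: A, C, D
Pot 2: 90 chips, eligible: A, D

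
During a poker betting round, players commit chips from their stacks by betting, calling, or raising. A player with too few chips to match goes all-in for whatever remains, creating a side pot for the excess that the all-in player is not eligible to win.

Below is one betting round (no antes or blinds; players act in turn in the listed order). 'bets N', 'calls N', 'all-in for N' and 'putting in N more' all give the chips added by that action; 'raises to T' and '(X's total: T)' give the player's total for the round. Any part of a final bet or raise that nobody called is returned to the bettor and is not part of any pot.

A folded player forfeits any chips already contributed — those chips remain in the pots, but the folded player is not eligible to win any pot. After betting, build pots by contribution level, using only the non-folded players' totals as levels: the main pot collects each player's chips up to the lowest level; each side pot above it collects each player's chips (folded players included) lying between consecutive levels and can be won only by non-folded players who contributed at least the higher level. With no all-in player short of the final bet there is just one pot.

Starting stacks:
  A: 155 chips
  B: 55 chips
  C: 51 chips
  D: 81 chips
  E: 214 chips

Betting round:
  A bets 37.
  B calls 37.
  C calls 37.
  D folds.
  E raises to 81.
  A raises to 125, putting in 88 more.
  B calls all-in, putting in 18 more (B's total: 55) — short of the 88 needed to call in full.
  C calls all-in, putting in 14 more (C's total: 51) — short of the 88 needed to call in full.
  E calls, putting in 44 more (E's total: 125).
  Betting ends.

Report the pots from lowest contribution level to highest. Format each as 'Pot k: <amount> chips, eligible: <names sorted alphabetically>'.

Contributions: A=125, B=55, C=51, E=125
Folded: D
Pot levels (distinct totals of non-folded players): 51, 55, 125
Layer 1-51: 51 each from A, B, C, E = 51*4 = 204 chips; eligible A, B, C, E
Layer 52-55: 4 each from A, B, E = 4*3 = 12 chips; eligible A, B, E
Layer 56-125: 70 each from A, E = 70*2 = 140 chips; eligible A, E

Pot 1: 204 chips, eligible: A, B, C, E
Pot 2: 12 chips, eligible: A, B, E
Pot 3: 140 chips, eligible: A, E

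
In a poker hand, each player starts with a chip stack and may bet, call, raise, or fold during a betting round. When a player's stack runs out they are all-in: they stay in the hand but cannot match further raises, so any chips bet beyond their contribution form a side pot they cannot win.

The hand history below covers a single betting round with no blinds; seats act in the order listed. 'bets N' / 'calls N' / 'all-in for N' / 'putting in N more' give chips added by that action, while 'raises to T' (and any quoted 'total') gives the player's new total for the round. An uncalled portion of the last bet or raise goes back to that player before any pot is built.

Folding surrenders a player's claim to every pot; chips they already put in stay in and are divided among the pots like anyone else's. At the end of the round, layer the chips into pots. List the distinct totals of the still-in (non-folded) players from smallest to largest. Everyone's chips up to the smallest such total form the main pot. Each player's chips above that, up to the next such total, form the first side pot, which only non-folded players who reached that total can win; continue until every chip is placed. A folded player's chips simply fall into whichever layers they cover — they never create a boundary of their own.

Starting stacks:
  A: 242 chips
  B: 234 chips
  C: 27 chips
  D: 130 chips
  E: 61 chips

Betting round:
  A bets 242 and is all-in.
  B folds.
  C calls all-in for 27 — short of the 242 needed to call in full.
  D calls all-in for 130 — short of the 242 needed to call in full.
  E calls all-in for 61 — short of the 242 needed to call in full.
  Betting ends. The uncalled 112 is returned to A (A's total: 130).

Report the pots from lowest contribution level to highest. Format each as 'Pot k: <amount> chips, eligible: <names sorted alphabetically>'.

Pot 1: 108 chips, eligible: A, C, D, E
Pot 2: 102 chips, eligible: A, D, E
Pot 3: 138 chips, eligible: A, D

Derivation:
Contributions (after 112 returned to A): A=130, C=27, D=130, E=61
Folded: B
Pot levels (distinct totals of non-folded players): 27, 61, 130
Layer 1-27: 27 each from A, C, D, E = 27*4 = 108 chips; eligible A, C, D, E
Layer 28-61: 34 each from A, D, E = 34*3 = 102 chips; eligible A, D, E
Layer 62-130: 69 each from A, D = 69*2 = 138 chips; eligible A, D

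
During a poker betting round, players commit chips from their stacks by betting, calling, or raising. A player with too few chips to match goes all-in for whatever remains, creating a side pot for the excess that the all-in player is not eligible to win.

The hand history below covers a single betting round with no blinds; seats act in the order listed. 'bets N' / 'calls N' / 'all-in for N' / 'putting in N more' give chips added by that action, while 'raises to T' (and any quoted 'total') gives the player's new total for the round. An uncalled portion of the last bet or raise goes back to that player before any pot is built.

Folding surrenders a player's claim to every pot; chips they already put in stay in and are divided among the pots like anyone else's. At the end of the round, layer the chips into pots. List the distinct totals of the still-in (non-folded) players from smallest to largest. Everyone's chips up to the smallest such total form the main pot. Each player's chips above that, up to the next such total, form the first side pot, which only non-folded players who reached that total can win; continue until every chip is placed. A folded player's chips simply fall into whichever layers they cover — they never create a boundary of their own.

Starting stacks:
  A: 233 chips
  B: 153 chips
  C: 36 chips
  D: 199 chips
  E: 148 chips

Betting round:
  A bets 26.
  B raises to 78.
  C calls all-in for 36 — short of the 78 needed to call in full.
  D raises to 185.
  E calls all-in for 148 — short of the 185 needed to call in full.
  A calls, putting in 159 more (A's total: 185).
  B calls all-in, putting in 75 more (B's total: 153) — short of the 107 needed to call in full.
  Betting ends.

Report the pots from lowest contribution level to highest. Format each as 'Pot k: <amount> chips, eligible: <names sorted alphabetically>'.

Contributions: A=185, B=153, C=36, D=185, E=148
Pot levels (distinct totals of non-folded players): 36, 148, 153, 185
Layer 1-36: 36 each from A, B, C, D, E = 36*5 = 180 chips; eligible A, B, C, D, E
Layer 37-148: 112 each from A, B, D, E = 112*4 = 448 chips; eligible A, B, D, E
Layer 149-153: 5 each from A, B, D = 5*3 = 15 chips; eligible A, B, D
Layer 154-185: 32 each from A, D = 32*2 = 64 chips; eligible A, D

Pot 1: 180 chips, eligible: A, B, C, D, E
Pot 2: 448 chips, eligible: A, B, D, E
Pot 3: 15 chips, eligible: A, B, D
Pot 4: 64 chips, eligible: A, D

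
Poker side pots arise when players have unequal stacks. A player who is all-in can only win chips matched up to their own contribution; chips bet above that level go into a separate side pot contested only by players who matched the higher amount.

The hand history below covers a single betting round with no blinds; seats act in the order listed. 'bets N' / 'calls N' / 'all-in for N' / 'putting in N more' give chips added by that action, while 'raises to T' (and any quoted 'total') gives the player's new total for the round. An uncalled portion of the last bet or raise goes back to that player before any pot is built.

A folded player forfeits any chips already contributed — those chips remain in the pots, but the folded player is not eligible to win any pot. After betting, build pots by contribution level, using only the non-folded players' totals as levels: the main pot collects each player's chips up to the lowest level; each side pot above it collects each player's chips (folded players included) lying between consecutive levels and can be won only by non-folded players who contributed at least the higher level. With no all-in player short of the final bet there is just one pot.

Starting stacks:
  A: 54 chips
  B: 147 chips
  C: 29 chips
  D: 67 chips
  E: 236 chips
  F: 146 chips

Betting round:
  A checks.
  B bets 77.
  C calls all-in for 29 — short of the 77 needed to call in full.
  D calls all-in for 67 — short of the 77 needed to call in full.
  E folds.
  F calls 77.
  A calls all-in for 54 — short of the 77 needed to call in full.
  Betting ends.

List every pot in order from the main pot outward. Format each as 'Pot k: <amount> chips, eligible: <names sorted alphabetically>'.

Pot 1: 145 chips, eligible: A, B, C, D, F
Pot 2: 100 chips, eligible: A, B, D, F
Pot 3: 39 chips, eligible: B, D, F
Pot 4: 20 chips, eligible: B, F

Derivation:
Contributions: A=54, B=77, C=29, D=67, F=77
Folded: E
Pot levels (distinct totals of non-folded players): 29, 54, 67, 77
Layer 1-29: 29 each from A, B, C, D, F = 29*5 = 145 chips; eligible A, B, C, D, F
Layer 30-54: 25 each from A, B, D, F = 25*4 = 100 chips; eligible A, B, D, F
Layer 55-67: 13 each from B, D, F = 13*3 = 39 chips; eligible B, D, F
Layer 68-77: 10 each from B, F = 10*2 = 20 chips; eligible B, F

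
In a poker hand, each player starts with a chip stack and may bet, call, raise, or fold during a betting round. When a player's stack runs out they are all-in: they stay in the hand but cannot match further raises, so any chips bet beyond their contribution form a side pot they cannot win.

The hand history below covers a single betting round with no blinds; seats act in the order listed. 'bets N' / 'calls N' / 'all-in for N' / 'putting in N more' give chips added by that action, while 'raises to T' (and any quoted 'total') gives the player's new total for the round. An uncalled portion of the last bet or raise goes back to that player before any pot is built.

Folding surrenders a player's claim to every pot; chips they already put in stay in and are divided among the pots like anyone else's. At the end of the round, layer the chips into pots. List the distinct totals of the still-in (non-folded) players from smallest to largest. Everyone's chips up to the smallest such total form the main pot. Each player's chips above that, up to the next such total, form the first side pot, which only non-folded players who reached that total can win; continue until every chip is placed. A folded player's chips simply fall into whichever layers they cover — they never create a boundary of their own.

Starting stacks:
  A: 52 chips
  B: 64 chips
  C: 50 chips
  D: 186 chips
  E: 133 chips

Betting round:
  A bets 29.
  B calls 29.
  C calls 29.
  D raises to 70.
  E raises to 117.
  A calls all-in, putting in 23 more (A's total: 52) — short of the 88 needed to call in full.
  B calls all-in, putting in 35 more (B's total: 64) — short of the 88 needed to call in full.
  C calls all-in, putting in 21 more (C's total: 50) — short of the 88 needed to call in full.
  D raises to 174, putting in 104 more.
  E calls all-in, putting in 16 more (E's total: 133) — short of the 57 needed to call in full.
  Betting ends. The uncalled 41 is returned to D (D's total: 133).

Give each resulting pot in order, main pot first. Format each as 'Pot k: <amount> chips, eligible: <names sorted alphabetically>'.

Pot 1: 250 chips, eligible: A, B, C, D, E
Pot 2: 8 chips, eligible: A, B, D, E
Pot 3: 36 chips, eligible: B, D, E
Pot 4: 138 chips, eligible: D, E

Derivation:
Contributions (after 41 returned to D): A=52, B=64, C=50, D=133, E=133
Pot levels (distinct totals of non-folded players): 50, 52, 64, 133
Layer 1-50: 50 each from A, B, C, D, E = 50*5 = 250 chips; eligible A, B, C, D, E
Layer 51-52: 2 each from A, B, D, E = 2*4 = 8 chips; eligible A, B, D, E
Layer 53-64: 12 each from B, D, E = 12*3 = 36 chips; eligible B, D, E
Layer 65-133: 69 each from D, E = 69*2 = 138 chips; eligible D, E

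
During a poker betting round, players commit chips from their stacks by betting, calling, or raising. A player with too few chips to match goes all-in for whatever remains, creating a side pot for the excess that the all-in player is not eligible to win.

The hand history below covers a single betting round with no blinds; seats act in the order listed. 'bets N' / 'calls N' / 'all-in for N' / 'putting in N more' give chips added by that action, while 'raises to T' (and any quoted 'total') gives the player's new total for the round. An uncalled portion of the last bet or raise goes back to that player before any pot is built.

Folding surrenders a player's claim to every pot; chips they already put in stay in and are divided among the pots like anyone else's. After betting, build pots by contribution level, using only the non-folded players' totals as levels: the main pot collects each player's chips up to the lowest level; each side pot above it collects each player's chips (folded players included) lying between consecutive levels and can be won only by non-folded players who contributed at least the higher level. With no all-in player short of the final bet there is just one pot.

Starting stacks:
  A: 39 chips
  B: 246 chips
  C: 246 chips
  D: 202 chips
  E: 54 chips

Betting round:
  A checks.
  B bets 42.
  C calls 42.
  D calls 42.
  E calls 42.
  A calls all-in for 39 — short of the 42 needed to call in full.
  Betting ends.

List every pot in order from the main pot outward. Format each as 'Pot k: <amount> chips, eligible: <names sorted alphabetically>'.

Pot 1: 195 chips, eligible: A, B, C, D, E
Pot 2: 12 chips, eligible: B, C, D, E

Derivation:
Contributions: A=39, B=42, C=42, D=42, E=42
Pot levels (distinct totals of non-folded players): 39, 42
Layer 1-39: 39 each from A, B, C, D, E = 39*5 = 195 chips; eligible A, B, C, D, E
Layer 40-42: 3 each from B, C, D, E = 3*4 = 12 chips; eligible B, C, D, E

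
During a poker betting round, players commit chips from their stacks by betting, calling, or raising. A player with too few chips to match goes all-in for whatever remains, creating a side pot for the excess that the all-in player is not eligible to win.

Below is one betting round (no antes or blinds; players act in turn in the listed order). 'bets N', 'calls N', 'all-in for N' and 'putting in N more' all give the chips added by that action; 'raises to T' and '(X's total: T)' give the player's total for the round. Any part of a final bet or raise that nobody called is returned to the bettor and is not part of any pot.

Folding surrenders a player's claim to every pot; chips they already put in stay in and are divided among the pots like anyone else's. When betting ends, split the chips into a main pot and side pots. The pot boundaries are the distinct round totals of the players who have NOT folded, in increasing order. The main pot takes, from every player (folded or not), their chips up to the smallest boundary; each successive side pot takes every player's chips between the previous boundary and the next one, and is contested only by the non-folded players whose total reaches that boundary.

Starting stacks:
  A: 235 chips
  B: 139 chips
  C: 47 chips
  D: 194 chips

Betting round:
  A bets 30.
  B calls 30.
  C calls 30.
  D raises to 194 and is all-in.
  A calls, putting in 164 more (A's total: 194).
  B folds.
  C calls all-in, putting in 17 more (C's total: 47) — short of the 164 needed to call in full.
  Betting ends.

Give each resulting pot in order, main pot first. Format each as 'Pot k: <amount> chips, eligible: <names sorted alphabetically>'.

Pot 1: 171 chips, eligible: A, C, D
Pot 2: 294 chips, eligible: A, D

Derivation:
Contributions: A=194, B=30, C=47, D=194
Folded: B
Pot levels (distinct totals of non-folded players): 47, 194
Layer 1-47: A 47 + B 30 + C 47 + D 47 = 171 chips; eligible A, C, D
Layer 48-194: 147 each from A, D = 147*2 = 294 chips; eligible A, D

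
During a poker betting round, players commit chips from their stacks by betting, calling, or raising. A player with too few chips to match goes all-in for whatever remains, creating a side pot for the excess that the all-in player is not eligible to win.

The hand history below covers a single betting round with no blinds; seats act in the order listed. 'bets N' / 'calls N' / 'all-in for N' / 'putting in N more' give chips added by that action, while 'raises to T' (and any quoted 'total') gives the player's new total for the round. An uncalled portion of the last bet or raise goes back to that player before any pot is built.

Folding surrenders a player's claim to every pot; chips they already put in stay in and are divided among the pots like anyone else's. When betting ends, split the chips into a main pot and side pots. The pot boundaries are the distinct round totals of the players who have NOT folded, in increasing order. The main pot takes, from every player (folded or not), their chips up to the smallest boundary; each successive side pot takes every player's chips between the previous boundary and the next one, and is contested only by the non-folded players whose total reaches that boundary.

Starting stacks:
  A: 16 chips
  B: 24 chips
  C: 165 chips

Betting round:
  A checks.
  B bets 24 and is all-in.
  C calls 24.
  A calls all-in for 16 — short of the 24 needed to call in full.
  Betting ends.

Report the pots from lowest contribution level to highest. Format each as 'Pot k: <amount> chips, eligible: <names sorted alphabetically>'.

Pot 1: 48 chips, eligible: A, B, C
Pot 2: 16 chips, eligible: B, C

Derivation:
Contributions: A=16, B=24, C=24
Pot levels (distinct totals of non-folded players): 16, 24
Layer 1-16: 16 each from A, B, C = 16*3 = 48 chips; eligible A, B, C
Layer 17-24: 8 each from B, C = 8*2 = 16 chips; eligible B, C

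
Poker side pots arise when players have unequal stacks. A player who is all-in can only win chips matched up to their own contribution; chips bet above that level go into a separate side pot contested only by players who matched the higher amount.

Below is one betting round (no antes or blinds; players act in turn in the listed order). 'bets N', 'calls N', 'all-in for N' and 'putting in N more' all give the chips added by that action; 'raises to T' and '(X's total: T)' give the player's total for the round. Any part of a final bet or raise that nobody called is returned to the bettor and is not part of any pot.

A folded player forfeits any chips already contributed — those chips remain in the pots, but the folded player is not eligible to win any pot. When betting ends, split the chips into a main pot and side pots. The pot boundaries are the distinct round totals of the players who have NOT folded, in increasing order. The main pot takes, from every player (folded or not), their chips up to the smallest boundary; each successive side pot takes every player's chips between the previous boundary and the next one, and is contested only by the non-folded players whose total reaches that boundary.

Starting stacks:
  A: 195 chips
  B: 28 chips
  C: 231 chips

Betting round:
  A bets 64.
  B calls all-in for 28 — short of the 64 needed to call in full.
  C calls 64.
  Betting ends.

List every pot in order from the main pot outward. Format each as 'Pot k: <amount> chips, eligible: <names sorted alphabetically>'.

Pot 1: 84 chips, eligible: A, B, C
Pot 2: 72 chips, eligible: A, C

Derivation:
Contributions: A=64, B=28, C=64
Pot levels (distinct totals of non-folded players): 28, 64
Layer 1-28: 28 each from A, B, C = 28*3 = 84 chips; eligible A, B, C
Layer 29-64: 36 each from A, C = 36*2 = 72 chips; eligible A, C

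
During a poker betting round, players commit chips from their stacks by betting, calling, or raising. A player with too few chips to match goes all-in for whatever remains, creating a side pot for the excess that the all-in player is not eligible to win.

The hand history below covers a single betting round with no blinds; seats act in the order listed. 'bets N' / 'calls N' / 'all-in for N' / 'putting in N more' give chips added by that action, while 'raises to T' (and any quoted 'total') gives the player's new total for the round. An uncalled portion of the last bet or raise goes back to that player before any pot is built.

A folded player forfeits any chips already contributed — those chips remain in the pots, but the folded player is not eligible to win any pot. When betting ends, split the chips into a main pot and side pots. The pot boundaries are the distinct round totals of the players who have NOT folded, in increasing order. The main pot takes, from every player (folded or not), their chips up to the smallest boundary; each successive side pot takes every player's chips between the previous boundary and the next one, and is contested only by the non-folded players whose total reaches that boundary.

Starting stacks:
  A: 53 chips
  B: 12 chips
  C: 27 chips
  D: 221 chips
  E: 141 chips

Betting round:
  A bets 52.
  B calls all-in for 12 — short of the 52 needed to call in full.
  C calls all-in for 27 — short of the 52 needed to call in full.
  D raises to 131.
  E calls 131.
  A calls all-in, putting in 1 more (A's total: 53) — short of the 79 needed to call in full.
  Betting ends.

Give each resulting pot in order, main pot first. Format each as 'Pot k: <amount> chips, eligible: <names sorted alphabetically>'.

Contributions: A=53, B=12, C=27, D=131, E=131
Pot levels (distinct totals of non-folded players): 12, 27, 53, 131
Layer 1-12: 12 each from A, B, C, D, E = 12*5 = 60 chips; eligible A, B, C, D, E
Layer 13-27: 15 each from A, C, D, E = 15*4 = 60 chips; eligible A, C, D, E
Layer 28-53: 26 each from A, D, E = 26*3 = 78 chips; eligible A, D, E
Layer 54-131: 78 each from D, E = 78*2 = 156 chips; eligible D, E

Pot 1: 60 chips, eligible: A, B, C, D, E
Pot 2: 60 chips, eligible: A, C, D, E
Pot 3: 78 chips, eligible: A, D, E
Pot 4: 156 chips, eligible: D, E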